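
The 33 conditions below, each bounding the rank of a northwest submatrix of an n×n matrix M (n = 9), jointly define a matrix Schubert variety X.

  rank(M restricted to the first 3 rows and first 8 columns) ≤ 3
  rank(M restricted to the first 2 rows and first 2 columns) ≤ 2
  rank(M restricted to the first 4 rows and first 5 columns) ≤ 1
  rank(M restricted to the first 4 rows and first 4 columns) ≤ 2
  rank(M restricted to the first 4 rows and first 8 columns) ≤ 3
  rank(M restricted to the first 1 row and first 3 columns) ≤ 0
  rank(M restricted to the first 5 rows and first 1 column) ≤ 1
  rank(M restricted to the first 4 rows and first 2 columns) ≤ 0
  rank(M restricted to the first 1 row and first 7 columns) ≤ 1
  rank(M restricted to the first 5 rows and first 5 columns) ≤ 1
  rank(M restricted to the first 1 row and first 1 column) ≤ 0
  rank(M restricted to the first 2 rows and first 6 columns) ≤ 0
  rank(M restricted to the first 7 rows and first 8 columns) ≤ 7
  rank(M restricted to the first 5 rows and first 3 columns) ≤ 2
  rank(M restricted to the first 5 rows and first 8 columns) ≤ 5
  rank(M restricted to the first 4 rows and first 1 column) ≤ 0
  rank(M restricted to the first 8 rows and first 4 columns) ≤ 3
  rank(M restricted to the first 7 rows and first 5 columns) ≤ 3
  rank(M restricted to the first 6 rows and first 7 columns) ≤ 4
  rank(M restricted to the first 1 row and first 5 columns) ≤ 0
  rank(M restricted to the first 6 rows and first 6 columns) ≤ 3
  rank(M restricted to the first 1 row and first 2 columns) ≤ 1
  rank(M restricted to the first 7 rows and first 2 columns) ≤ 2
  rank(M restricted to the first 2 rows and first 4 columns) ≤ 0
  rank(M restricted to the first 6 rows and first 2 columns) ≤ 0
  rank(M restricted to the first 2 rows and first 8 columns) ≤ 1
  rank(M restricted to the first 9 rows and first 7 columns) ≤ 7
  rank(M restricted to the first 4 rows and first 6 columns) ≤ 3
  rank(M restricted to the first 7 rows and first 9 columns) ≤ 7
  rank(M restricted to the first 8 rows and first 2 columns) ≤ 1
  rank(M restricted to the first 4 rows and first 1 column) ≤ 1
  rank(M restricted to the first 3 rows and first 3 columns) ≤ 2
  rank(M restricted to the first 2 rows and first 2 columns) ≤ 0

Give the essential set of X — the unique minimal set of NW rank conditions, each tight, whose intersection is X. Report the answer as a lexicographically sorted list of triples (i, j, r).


Propagating the 33 rank bounds to every northwest block:

  i=1: 0 0 0 0 0 0 1 1 1
  i=2: 0 0 0 0 0 0 1 1 2
  i=3: 0 0 1 1 1 1 2 2 3
  i=4: 0 0 1 1 1 2 3 3 4
  i=5: 0 0 1 1 1 2 3 4 5
  i=6: 0 0 1 2 2 3 4 5 6
  i=7: 1 1 2 3 3 4 5 6 7
  i=8: 1 1 2 3 4 5 6 7 8
  i=9: 1 2 3 4 5 6 7 8 9

reading off 1-entries of Δ²R: w = (7, 9, 3, 6, 8, 4, 1, 5, 2).

Rothe diagram D(w) (26 cells), 5 SE-corners (essential conditions):

[(2, 6, 0), (2, 8, 1), (5, 5, 1), (6, 2, 0), (8, 2, 1)]


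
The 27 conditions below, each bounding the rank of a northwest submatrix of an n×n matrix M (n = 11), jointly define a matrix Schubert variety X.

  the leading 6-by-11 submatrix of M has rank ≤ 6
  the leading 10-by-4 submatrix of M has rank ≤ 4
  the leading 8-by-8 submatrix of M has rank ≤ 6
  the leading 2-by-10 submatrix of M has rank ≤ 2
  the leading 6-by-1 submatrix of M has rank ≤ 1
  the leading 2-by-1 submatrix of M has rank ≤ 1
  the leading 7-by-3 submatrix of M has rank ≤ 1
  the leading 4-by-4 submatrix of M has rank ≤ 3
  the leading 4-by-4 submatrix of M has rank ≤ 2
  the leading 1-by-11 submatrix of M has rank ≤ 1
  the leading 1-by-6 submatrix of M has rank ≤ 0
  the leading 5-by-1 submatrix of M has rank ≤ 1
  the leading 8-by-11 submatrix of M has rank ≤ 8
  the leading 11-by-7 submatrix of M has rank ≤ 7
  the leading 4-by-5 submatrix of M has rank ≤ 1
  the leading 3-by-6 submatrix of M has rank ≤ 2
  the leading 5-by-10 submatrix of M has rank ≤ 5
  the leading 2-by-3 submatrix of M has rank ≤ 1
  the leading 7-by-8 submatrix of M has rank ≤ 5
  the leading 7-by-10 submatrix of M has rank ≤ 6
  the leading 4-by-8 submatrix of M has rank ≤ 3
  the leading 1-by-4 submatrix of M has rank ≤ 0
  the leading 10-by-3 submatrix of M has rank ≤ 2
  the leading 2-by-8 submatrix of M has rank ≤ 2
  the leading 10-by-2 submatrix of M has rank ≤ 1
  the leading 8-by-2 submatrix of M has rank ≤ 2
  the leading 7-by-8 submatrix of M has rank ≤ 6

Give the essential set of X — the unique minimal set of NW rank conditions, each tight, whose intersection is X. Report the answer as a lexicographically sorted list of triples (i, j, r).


Propagating the 27 rank bounds to every northwest block:

  row 1: 0  0  0  0  0  0  1  1  1  1  1
  row 2: 1  1  1  1  1  1  2  2  2  2  2
  row 3: 1  1  1  1  1  2  3  3  3  3  3
  row 4: 1  1  1  1  1  2  3  3  4  4  4
  row 5: 1  1  1  2  2  3  4  4  5  5  5
  row 6: 1  1  1  2  3  4  5  5  6  6  6
  row 7: 1  1  1  2  3  4  5  5  6  6  7
  row 8: 1  1  2  3  4  5  6  6  7  7  8
  row 9: 1  1  2  3  4  5  6  7  8  8  9
  row 10: 1  1  2  3  4  5  6  7  8  9  10
  row 11: 1  2  3  4  5  6  7  8  9  10  11

second differences of R give the permutation w = (7, 1, 6, 9, 4, 5, 11, 3, 8, 10, 2).

D(w) has 26 cells with 7 SE-corners; essential set:

[(1, 6, 0), (4, 5, 1), (4, 8, 3), (7, 3, 1), (7, 8, 5), (7, 10, 6), (10, 2, 1)]


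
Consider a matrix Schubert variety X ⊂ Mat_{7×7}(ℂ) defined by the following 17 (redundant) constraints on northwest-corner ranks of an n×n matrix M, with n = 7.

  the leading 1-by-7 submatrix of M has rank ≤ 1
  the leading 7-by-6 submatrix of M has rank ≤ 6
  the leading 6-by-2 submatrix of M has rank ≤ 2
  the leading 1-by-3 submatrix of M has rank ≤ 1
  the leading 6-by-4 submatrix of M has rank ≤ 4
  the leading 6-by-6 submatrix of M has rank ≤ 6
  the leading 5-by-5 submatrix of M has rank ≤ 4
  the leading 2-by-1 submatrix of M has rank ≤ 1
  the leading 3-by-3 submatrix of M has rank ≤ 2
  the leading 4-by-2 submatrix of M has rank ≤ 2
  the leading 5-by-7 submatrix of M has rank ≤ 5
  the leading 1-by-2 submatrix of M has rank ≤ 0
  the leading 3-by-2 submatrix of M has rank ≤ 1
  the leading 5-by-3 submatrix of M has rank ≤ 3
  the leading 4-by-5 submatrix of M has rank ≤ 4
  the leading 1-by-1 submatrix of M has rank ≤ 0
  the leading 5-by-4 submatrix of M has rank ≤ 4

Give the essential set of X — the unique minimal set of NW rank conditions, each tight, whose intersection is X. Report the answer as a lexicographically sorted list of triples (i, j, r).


Propagating the 17 rank bounds to every northwest block:

  0  0  1  1  1  1  1
  1  1  2  2  2  2  2
  1  1  2  3  3  3  3
  1  2  3  4  4  4  4
  1  2  3  4  4  5  5
  1  2  3  4  5  6  6
  1  2  3  4  5  6  7

second differences of R give the permutation w = (3, 1, 4, 2, 6, 5, 7).

ℓ(w)=4; the 3 essential cells (i,j,r):

[(1, 2, 0), (3, 2, 1), (5, 5, 4)]


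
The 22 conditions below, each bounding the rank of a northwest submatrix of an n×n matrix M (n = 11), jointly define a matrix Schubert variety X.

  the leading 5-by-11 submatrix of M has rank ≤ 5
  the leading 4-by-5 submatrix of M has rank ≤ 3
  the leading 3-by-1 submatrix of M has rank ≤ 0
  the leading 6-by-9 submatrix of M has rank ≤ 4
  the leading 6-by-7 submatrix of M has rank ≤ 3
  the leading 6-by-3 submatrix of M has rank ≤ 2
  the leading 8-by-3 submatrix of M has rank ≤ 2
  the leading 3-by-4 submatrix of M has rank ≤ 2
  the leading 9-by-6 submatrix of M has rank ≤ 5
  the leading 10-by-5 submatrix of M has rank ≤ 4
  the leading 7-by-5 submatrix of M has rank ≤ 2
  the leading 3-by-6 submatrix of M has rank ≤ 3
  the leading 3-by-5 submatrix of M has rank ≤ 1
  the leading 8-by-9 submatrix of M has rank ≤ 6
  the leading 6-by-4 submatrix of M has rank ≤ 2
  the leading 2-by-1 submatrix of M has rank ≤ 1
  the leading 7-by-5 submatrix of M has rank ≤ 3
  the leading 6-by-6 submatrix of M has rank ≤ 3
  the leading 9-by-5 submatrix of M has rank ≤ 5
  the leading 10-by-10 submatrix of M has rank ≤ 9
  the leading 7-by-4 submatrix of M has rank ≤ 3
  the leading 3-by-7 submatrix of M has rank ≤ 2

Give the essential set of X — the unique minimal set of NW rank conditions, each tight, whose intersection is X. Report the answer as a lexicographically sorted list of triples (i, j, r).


Computing R[i][j] = min implied NW-rank bound (n=11, 22 conditions):

  0 1 1 1 1 1 1 1 1 1 1
  0 1 1 1 1 2 2 2 2 2 2
  0 1 1 1 1 2 2 3 3 3 3
  1 2 2 2 2 3 3 4 4 4 4
  1 2 2 2 2 3 3 4 4 5 5
  1 2 2 2 2 3 3 4 4 5 6
  1 2 2 2 2 3 4 5 5 6 7
  1 2 2 3 3 4 5 6 6 7 8
  1 2 3 4 4 5 6 7 7 8 9
  1 2 3 4 4 5 6 7 8 9 10
  1 2 3 4 5 6 7 8 9 10 11

reading off 1-entries of Δ²R: w = (2, 6, 8, 1, 10, 11, 7, 4, 3, 9, 5).

D(w) has 25 cells with 8 SE-corners; essential set:

[(3, 1, 0), (3, 5, 1), (3, 7, 2), (6, 7, 3), (6, 9, 4), (7, 5, 2), (8, 3, 2), (10, 5, 4)]


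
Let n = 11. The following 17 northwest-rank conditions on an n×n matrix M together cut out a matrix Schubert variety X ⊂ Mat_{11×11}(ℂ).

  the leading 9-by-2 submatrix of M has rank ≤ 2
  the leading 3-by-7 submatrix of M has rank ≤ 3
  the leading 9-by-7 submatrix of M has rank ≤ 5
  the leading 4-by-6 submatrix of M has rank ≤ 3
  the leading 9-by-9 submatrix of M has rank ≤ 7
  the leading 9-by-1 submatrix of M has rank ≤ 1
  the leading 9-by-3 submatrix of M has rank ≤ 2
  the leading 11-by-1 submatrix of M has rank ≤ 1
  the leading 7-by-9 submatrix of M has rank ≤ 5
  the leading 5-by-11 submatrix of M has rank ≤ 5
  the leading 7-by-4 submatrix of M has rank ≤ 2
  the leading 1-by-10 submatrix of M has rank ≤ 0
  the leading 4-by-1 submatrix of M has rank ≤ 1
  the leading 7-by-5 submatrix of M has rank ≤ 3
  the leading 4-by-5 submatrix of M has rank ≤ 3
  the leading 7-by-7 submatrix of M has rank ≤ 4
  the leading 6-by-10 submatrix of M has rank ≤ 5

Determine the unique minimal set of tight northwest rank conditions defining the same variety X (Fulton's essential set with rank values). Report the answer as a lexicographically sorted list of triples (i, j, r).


Computing R[i][j] = min implied NW-rank bound (n=11, 17 conditions):

  row 1: 0  0  0  0  0  0  0  0  0  0  1
  row 2: 1  1  1  1  1  1  1  1  1  1  2
  row 3: 1  2  2  2  2  2  2  2  2  2  3
  row 4: 1  2  2  2  3  3  3  3  3  3  4
  row 5: 1  2  2  2  3  4  4  4  4  4  5
  row 6: 1  2  2  2  3  4  4  5  5  5  6
  row 7: 1  2  2  2  3  4  4  5  5  6  7
  row 8: 1  2  2  3  4  5  5  6  6  7  8
  row 9: 1  2  2  3  4  5  5  6  7  8  9
  row 10: 1  2  3  4  5  6  6  7  8  9  10
  row 11: 1  2  3  4  5  6  7  8  9  10  11

hence w(1..11) = (11, 1, 2, 5, 6, 8, 10, 4, 9, 3, 7).

6 SE-corners of the 24-cell Rothe diagram give Ess(w):

[(1, 10, 0), (7, 4, 2), (7, 7, 4), (7, 9, 5), (9, 3, 2), (9, 7, 5)]


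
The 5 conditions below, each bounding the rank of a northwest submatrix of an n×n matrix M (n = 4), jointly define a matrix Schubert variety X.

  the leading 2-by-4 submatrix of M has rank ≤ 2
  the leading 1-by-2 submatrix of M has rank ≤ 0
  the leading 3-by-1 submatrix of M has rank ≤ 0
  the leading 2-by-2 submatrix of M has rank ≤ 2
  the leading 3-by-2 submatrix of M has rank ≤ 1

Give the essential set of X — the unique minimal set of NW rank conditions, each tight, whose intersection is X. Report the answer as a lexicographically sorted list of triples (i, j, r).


Recovering R(i,j) via the rank-extension bound from the 5 conditions:

  R[1]: 0  0  1  1
  R[2]: 0  1  2  2
  R[3]: 0  1  2  3
  R[4]: 1  2  3  4

hence w(1..4) = (3, 2, 4, 1).

2 SE-corners of the 4-cell Rothe diagram give Ess(w):

[(1, 2, 0), (3, 1, 0)]


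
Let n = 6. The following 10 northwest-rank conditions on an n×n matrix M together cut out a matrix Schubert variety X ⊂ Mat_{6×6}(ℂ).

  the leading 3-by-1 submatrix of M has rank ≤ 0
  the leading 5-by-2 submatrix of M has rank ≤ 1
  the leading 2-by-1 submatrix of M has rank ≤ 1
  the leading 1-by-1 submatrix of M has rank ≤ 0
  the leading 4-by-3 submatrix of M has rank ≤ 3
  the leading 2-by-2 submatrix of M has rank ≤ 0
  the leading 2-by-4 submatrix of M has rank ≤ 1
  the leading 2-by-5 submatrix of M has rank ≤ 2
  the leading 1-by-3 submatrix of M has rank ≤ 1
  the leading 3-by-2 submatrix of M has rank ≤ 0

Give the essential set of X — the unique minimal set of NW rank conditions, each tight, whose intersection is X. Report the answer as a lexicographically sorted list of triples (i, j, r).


Computing R[i][j] = min implied NW-rank bound (n=6, 10 conditions):

  i=1: 0 0 1 1 1 1
  i=2: 0 0 1 1 2 2
  i=3: 0 0 1 2 3 3
  i=4: 1 1 2 3 4 4
  i=5: 1 1 2 3 4 5
  i=6: 1 2 3 4 5 6

the unique w with this rank table is (3, 5, 4, 1, 6, 2).

3 SE-corners of the 8-cell Rothe diagram give Ess(w):

[(2, 4, 1), (3, 2, 0), (5, 2, 1)]


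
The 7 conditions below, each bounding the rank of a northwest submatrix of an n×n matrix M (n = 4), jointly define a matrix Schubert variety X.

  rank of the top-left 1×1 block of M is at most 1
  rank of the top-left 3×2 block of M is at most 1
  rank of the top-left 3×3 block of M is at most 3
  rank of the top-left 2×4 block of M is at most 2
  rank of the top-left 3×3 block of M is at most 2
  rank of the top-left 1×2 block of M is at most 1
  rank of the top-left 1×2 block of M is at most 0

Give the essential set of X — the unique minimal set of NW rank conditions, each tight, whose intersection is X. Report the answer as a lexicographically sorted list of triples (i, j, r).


Computing R[i][j] = min implied NW-rank bound (n=4, 7 conditions):

  i=1: 0, 0, 1, 1
  i=2: 1, 1, 2, 2
  i=3: 1, 1, 2, 3
  i=4: 1, 2, 3, 4

giving w = (3, 1, 4, 2) via Δ²R.

Rothe diagram D(w) (3 cells), 2 SE-corners (essential conditions):

[(1, 2, 0), (3, 2, 1)]


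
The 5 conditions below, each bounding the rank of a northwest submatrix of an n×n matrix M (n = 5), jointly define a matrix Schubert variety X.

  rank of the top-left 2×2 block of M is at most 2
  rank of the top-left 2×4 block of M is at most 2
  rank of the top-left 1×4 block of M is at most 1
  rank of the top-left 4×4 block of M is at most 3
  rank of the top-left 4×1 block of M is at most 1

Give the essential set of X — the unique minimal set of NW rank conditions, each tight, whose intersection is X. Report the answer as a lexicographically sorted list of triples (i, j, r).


The tightest implied rank at each (i,j), from the 5 conditions:

  1, 1, 1, 1, 1
  1, 2, 2, 2, 2
  1, 2, 3, 3, 3
  1, 2, 3, 3, 4
  1, 2, 3, 4, 5

reading off 1-entries of Δ²R: w = (1, 2, 3, 5, 4).

Rothe diagram D(w) (1 cell), 1 SE-corner (essential condition):

[(4, 4, 3)]


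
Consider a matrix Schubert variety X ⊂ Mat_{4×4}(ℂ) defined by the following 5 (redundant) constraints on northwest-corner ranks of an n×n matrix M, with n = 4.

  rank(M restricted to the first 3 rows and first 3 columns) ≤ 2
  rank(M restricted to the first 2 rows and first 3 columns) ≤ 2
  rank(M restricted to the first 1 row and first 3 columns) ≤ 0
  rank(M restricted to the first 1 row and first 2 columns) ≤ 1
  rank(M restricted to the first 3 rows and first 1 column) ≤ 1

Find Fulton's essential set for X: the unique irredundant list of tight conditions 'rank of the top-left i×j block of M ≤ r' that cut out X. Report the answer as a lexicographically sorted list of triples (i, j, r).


Recovering R(i,j) via the rank-extension bound from the 5 conditions:

  i=1: 0 0 0 1
  i=2: 1 1 1 2
  i=3: 1 2 2 3
  i=4: 1 2 3 4

so w = (4, 1, 2, 3).

Rothe diagram D(w) (3 cells), 1 SE-corner (essential condition):

[(1, 3, 0)]


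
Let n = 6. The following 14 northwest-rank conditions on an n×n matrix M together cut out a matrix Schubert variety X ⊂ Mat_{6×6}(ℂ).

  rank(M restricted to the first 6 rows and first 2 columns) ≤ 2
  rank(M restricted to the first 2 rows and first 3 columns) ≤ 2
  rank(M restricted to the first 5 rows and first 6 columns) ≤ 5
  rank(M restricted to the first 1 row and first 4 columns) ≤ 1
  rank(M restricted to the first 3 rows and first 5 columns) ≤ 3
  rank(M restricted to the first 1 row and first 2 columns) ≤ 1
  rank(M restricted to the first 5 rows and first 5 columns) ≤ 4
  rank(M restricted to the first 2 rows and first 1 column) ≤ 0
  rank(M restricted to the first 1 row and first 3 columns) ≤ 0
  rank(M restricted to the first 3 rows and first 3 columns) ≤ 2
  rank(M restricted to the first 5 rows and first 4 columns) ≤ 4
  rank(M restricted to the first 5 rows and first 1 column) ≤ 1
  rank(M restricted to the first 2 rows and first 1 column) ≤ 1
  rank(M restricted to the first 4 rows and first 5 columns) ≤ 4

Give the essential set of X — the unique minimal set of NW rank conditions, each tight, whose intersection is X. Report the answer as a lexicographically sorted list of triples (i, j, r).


Rank table r_w(6×6) implied by the 14 constraints:

  0 | 0 | 0 | 1 | 1 | 1
  0 | 1 | 1 | 2 | 2 | 2
  1 | 2 | 2 | 3 | 3 | 3
  1 | 2 | 3 | 4 | 4 | 4
  1 | 2 | 3 | 4 | 4 | 5
  1 | 2 | 3 | 4 | 5 | 6

hence w(1..6) = (4, 2, 1, 3, 6, 5).

Rothe diagram D(w) (5 cells), 3 SE-corners (essential conditions):

[(1, 3, 0), (2, 1, 0), (5, 5, 4)]


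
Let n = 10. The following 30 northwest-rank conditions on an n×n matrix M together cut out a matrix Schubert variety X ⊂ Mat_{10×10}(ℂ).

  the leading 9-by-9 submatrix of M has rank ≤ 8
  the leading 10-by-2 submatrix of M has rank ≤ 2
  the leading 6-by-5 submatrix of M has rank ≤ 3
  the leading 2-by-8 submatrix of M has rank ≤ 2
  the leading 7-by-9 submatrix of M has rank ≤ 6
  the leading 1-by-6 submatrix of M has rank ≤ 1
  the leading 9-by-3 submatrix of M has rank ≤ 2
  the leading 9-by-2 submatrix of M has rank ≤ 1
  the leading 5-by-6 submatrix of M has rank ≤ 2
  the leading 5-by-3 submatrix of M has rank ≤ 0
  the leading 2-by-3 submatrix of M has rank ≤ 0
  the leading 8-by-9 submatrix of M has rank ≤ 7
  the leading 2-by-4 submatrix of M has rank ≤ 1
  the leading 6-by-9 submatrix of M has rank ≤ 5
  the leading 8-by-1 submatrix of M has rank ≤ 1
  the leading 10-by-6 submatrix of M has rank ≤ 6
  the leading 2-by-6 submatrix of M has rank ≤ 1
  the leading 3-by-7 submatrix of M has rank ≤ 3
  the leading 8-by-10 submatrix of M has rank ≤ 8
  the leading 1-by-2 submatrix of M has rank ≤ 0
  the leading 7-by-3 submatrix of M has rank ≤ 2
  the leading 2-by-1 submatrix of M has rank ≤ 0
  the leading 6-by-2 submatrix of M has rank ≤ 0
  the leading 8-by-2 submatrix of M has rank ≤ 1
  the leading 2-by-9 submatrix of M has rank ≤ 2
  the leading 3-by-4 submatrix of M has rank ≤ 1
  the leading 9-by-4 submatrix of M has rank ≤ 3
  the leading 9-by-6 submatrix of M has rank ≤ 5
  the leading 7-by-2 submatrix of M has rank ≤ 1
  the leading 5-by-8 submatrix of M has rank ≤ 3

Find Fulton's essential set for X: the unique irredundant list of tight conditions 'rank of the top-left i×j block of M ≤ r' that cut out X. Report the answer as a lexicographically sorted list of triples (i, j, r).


Computing R[i][j] = min implied NW-rank bound (n=10, 30 conditions):

  0  0  0  1  1  1  1  1  1  1
  0  0  0  1  1  1  2  2  2  2
  0  0  0  1  2  2  3  3  3  3
  0  0  0  1  2  2  3  3  4  4
  0  0  0  1  2  2  3  3  4  5
  0  0  1  2  3  3  4  4  5  6
  1  1  2  3  4  4  5  5  6  7
  1  1  2  3  4  5  6  6  7  8
  1  1  2  3  4  5  6  7  8  9
  1  2  3  4  5  6  7  8  9  10

second differences of R give the permutation w = (4, 7, 5, 9, 10, 3, 1, 6, 8, 2).

|D(w)|=25, |Ess(w)|=6:

[(2, 6, 1), (5, 3, 0), (5, 6, 2), (5, 8, 3), (6, 2, 0), (9, 2, 1)]


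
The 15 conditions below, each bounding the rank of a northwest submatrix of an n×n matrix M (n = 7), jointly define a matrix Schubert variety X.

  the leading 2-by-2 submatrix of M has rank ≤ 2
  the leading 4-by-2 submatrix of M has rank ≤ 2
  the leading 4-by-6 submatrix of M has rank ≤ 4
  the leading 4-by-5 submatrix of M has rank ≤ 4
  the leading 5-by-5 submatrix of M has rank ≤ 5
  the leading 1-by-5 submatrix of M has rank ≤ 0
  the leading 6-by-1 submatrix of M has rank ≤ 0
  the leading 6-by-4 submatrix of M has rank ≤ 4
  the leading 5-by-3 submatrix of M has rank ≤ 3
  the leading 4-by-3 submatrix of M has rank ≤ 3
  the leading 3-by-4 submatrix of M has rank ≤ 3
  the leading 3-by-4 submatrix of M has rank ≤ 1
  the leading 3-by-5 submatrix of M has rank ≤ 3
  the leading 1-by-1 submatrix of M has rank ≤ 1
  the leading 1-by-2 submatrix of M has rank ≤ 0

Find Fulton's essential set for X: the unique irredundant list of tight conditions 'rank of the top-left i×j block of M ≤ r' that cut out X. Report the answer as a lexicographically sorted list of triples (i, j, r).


Reconstructing r_w from the 15 given conditions:

  i=1: 0 | 0 | 0 | 0 | 0 | 1 | 1
  i=2: 0 | 1 | 1 | 1 | 1 | 2 | 2
  i=3: 0 | 1 | 1 | 1 | 2 | 3 | 3
  i=4: 0 | 1 | 2 | 2 | 3 | 4 | 4
  i=5: 0 | 1 | 2 | 3 | 4 | 5 | 5
  i=6: 0 | 1 | 2 | 3 | 4 | 5 | 6
  i=7: 1 | 2 | 3 | 4 | 5 | 6 | 7

second differences of R give the permutation w = (6, 2, 5, 3, 4, 7, 1).

|D(w)|=12, |Ess(w)|=3:

[(1, 5, 0), (3, 4, 1), (6, 1, 0)]


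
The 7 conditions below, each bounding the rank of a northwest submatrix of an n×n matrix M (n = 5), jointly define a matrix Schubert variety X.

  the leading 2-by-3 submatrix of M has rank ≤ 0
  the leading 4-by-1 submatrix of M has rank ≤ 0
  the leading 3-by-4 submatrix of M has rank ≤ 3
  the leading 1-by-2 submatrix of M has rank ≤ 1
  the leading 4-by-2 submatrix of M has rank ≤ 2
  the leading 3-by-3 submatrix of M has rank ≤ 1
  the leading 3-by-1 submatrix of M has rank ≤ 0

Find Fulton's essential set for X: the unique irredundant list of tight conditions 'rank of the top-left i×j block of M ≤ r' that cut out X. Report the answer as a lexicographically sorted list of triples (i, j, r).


Computing R[i][j] = min implied NW-rank bound (n=5, 7 conditions):

  row 1: 0, 0, 0, 1, 1
  row 2: 0, 0, 0, 1, 2
  row 3: 0, 1, 1, 2, 3
  row 4: 0, 1, 2, 3, 4
  row 5: 1, 2, 3, 4, 5

giving w = (4, 5, 2, 3, 1) via Δ²R.

Rothe diagram D(w) (8 cells), 2 SE-corners (essential conditions):

[(2, 3, 0), (4, 1, 0)]


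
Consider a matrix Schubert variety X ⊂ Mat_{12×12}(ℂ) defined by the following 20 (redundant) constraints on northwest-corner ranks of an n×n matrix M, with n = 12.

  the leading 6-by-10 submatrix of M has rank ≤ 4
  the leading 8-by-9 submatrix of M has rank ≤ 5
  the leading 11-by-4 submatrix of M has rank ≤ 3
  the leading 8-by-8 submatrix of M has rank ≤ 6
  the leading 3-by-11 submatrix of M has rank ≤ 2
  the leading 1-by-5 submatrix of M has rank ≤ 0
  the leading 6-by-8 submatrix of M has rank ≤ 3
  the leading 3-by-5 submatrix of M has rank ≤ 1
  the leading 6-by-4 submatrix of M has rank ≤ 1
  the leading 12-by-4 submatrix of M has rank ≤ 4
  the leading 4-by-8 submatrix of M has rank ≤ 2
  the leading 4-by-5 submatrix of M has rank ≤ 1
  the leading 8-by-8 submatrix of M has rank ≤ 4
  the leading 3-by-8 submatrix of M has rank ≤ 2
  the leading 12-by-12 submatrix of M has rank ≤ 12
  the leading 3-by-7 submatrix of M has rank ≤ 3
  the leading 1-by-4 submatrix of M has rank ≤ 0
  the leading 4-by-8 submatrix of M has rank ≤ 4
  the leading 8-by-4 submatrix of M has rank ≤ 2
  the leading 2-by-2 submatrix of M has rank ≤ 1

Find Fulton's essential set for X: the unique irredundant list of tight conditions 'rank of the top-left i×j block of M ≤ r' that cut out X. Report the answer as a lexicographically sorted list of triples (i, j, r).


Rank table r_w(12×12) implied by the 20 constraints:

  R[1]: 0 0 0 0 0 1 1 1 1 1 1 1
  R[2]: 1 1 1 1 1 2 2 2 2 2 2 2
  R[3]: 1 1 1 1 1 2 2 2 2 2 2 3
  R[4]: 1 1 1 1 1 2 2 2 3 3 3 4
  R[5]: 1 1 1 1 2 3 3 3 4 4 4 5
  R[6]: 1 1 1 1 2 3 3 3 4 4 5 6
  R[7]: 1 2 2 2 3 4 4 4 5 5 6 7
  R[8]: 1 2 2 2 3 4 4 4 5 6 7 8
  R[9]: 1 2 3 3 4 5 5 5 6 7 8 9
  R[10]: 1 2 3 3 4 5 6 6 7 8 9 10
  R[11]: 1 2 3 3 4 5 6 7 8 9 10 11
  R[12]: 1 2 3 4 5 6 7 8 9 10 11 12

so w = (6, 1, 12, 9, 5, 11, 2, 10, 3, 7, 8, 4).

|D(w)|=35, |Ess(w)|=10:

[(1, 5, 0), (3, 11, 2), (4, 5, 1), (4, 8, 2), (6, 4, 1), (6, 8, 3), (6, 10, 4), (8, 4, 2), (8, 8, 4), (11, 4, 3)]


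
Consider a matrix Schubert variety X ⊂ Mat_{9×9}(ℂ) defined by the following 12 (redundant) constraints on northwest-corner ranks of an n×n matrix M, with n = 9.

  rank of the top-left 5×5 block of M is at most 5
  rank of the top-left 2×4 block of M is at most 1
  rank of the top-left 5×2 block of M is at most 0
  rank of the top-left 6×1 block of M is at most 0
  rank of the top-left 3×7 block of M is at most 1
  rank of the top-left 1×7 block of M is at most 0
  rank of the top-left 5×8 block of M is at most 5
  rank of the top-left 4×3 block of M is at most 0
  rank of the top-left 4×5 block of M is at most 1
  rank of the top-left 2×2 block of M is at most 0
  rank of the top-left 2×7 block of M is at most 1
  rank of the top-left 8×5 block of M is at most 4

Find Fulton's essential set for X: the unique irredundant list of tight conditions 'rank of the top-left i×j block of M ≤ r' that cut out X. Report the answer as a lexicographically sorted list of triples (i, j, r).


Propagating the 12 rank bounds to every northwest block:

  R[1]: 0 | 0 | 0 | 0 | 0 | 0 | 0 | 1 | 1
  R[2]: 0 | 0 | 0 | 1 | 1 | 1 | 1 | 2 | 2
  R[3]: 0 | 0 | 0 | 1 | 1 | 1 | 1 | 2 | 3
  R[4]: 0 | 0 | 0 | 1 | 1 | 2 | 2 | 3 | 4
  R[5]: 0 | 0 | 1 | 2 | 2 | 3 | 3 | 4 | 5
  R[6]: 0 | 1 | 2 | 3 | 3 | 4 | 4 | 5 | 6
  R[7]: 1 | 2 | 3 | 4 | 4 | 5 | 5 | 6 | 7
  R[8]: 1 | 2 | 3 | 4 | 4 | 5 | 6 | 7 | 8
  R[9]: 1 | 2 | 3 | 4 | 5 | 6 | 7 | 8 | 9

so w = (8, 4, 9, 6, 3, 2, 1, 7, 5).

7 SE-corners of the 24-cell Rothe diagram give Ess(w):

[(1, 7, 0), (3, 7, 1), (4, 3, 0), (4, 5, 1), (5, 2, 0), (6, 1, 0), (8, 5, 4)]


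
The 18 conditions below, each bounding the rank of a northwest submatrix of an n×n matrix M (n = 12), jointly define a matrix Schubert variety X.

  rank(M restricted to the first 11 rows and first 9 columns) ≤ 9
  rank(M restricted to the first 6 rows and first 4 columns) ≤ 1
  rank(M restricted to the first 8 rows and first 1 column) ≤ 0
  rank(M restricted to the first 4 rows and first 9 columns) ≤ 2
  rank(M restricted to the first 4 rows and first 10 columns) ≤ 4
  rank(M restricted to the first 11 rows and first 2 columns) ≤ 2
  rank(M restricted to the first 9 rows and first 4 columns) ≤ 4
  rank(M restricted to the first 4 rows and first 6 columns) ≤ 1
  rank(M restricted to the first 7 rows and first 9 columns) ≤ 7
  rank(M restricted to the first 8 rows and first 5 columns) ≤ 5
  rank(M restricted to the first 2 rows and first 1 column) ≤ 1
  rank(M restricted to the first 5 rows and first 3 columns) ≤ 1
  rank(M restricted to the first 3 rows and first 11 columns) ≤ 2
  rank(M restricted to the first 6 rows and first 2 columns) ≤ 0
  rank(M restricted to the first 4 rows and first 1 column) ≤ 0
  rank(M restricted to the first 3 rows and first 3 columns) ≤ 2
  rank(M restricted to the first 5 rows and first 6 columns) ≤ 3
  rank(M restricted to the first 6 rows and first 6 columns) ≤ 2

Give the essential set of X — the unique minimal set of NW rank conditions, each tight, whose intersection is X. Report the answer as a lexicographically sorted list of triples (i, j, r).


Computing R[i][j] = min implied NW-rank bound (n=12, 18 conditions):

  i=1: 0 0 1 1 1 1 1 1 1 1 1 1
  i=2: 0 0 1 1 1 1 2 2 2 2 2 2
  i=3: 0 0 1 1 1 1 2 2 2 2 2 3
  i=4: 0 0 1 1 1 1 2 2 2 3 3 4
  i=5: 0 0 1 1 2 2 3 3 3 4 4 5
  i=6: 0 0 1 1 2 2 3 4 4 5 5 6
  i=7: 0 1 2 2 3 3 4 5 5 6 6 7
  i=8: 0 1 2 3 4 4 5 6 6 7 7 8
  i=9: 1 2 3 4 5 5 6 7 7 8 8 9
  i=10: 1 2 3 4 5 6 7 8 8 9 9 10
  i=11: 1 2 3 4 5 6 7 8 9 10 10 11
  i=12: 1 2 3 4 5 6 7 8 9 10 11 12

hence w(1..12) = (3, 7, 12, 10, 5, 8, 2, 4, 1, 6, 9, 11).

|D(w)|=32, |Ess(w)|=7:

[(3, 11, 2), (4, 6, 1), (4, 9, 2), (6, 2, 0), (6, 4, 1), (6, 6, 2), (8, 1, 0)]


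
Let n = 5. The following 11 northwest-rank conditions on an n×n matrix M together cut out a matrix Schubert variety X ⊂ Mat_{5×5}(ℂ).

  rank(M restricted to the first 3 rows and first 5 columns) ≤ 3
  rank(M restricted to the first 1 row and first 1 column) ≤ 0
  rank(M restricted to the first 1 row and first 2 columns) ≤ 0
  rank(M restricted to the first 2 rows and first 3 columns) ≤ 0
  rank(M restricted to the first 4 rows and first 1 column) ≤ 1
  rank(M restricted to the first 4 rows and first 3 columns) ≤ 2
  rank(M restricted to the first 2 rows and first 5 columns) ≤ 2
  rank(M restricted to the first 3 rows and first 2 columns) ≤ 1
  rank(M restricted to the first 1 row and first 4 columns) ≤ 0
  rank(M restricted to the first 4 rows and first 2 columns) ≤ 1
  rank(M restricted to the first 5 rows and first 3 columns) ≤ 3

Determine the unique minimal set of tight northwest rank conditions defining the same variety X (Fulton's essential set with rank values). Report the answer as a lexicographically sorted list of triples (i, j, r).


Recovering R(i,j) via the rank-extension bound from the 11 conditions:

  R[1]: 0  0  0  0  1
  R[2]: 0  0  0  1  2
  R[3]: 1  1  1  2  3
  R[4]: 1  1  2  3  4
  R[5]: 1  2  3  4  5

hence w(1..5) = (5, 4, 1, 3, 2).

ℓ(w)=8; the 3 essential cells (i,j,r):

[(1, 4, 0), (2, 3, 0), (4, 2, 1)]


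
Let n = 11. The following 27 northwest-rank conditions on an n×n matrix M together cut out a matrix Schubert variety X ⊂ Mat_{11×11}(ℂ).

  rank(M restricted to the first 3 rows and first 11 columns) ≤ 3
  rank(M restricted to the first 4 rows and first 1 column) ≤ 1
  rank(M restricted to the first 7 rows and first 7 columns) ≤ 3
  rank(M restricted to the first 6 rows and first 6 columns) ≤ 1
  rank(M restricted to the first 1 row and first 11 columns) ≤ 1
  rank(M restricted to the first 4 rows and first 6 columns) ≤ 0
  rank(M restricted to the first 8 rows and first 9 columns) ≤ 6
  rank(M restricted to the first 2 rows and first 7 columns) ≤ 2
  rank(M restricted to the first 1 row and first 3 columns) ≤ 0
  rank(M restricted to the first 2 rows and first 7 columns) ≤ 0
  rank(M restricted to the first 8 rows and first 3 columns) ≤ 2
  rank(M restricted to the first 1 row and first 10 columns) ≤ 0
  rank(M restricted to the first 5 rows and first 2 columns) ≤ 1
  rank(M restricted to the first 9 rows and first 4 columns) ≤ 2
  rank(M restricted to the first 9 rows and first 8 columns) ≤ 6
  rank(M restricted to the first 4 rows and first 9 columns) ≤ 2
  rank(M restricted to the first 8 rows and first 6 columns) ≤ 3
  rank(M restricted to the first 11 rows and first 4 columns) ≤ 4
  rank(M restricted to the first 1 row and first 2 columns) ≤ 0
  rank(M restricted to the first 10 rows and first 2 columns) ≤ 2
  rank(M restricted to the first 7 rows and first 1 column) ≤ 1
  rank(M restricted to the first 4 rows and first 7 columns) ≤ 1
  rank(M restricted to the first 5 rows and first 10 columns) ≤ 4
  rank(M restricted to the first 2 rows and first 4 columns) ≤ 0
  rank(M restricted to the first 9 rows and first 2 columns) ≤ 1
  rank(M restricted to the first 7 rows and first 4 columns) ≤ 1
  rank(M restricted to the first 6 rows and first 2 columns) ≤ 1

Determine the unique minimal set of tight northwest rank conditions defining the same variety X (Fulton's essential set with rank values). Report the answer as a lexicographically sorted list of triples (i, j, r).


Propagating the 27 rank bounds to every northwest block:

  i=1: 0  0  0  0  0  0  0  0  0  0  1
  i=2: 0  0  0  0  0  0  0  1  1  1  2
  i=3: 0  0  0  0  0  0  1  2  2  2  3
  i=4: 0  0  0  0  0  0  1  2  2  3  4
  i=5: 1  1  1  1  1  1  2  3  3  4  5
  i=6: 1  1  1  1  1  1  2  3  4  5  6
  i=7: 1  1  1  1  2  2  3  4  5  6  7
  i=8: 1  1  2  2  3  3  4  5  6  7  8
  i=9: 1  1  2  2  3  4  5  6  7  8  9
  i=10: 1  2  3  3  4  5  6  7  8  9  10
  i=11: 1  2  3  4  5  6  7  8  9  10  11

the unique w with this rank table is (11, 8, 7, 10, 1, 9, 5, 3, 6, 2, 4).

8 SE-corners of the 41-cell Rothe diagram give Ess(w):

[(1, 10, 0), (2, 7, 0), (4, 6, 0), (4, 9, 2), (6, 6, 1), (7, 4, 1), (9, 2, 1), (9, 4, 2)]


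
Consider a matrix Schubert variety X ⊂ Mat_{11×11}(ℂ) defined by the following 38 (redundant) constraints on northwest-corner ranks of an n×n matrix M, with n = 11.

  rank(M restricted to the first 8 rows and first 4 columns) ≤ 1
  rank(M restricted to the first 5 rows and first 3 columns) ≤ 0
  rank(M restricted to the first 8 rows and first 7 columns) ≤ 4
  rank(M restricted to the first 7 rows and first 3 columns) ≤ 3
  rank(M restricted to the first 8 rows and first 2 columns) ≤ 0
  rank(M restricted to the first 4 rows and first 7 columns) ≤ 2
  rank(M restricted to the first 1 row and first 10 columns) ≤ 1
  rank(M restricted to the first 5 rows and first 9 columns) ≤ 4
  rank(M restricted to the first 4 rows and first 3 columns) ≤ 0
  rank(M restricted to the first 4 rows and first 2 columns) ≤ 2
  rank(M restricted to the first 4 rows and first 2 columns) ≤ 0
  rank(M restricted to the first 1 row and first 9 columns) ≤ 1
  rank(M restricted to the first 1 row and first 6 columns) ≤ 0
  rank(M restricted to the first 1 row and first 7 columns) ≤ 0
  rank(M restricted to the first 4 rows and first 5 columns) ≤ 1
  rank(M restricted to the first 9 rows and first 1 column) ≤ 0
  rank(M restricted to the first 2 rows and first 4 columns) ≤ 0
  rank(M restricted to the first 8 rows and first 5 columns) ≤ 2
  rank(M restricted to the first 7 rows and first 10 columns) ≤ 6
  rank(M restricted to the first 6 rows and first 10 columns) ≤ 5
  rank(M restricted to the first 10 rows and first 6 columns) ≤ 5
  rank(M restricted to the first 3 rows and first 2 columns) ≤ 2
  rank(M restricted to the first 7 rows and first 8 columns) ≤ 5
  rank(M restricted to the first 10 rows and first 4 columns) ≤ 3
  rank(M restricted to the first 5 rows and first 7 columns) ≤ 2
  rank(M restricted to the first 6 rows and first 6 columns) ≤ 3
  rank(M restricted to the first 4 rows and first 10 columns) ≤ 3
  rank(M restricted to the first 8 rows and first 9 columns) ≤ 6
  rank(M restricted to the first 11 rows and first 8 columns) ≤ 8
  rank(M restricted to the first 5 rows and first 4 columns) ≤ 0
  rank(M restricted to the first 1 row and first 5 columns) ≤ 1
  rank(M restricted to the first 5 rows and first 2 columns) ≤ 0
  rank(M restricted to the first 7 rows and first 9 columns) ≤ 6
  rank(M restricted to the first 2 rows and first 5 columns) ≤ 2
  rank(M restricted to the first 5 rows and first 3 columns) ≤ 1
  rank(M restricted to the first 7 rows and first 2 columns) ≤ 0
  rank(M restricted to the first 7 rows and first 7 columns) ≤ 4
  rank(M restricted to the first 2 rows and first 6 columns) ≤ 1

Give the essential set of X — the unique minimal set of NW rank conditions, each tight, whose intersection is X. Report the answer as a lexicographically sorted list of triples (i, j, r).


Reconstructing r_w from the 38 given conditions:

  row 1: 0 | 0 | 0 | 0 | 0 | 0 | 0 | 1 | 1 | 1 | 1
  row 2: 0 | 0 | 0 | 0 | 1 | 1 | 1 | 2 | 2 | 2 | 2
  row 3: 0 | 0 | 0 | 0 | 1 | 2 | 2 | 3 | 3 | 3 | 3
  row 4: 0 | 0 | 0 | 0 | 1 | 2 | 2 | 3 | 3 | 3 | 4
  row 5: 0 | 0 | 0 | 0 | 1 | 2 | 2 | 3 | 4 | 4 | 5
  row 6: 0 | 0 | 1 | 1 | 2 | 3 | 3 | 4 | 5 | 5 | 6
  row 7: 0 | 0 | 1 | 1 | 2 | 3 | 4 | 5 | 6 | 6 | 7
  row 8: 0 | 0 | 1 | 1 | 2 | 3 | 4 | 5 | 6 | 7 | 8
  row 9: 0 | 1 | 2 | 2 | 3 | 4 | 5 | 6 | 7 | 8 | 9
  row 10: 1 | 2 | 3 | 3 | 4 | 5 | 6 | 7 | 8 | 9 | 10
  row 11: 1 | 2 | 3 | 4 | 5 | 6 | 7 | 8 | 9 | 10 | 11

hence w(1..11) = (8, 5, 6, 11, 9, 3, 7, 10, 2, 1, 4).

Rothe diagram D(w) (36 cells), 7 SE-corners (essential conditions):

[(1, 7, 0), (4, 10, 3), (5, 4, 0), (5, 7, 2), (8, 2, 0), (8, 4, 1), (9, 1, 0)]


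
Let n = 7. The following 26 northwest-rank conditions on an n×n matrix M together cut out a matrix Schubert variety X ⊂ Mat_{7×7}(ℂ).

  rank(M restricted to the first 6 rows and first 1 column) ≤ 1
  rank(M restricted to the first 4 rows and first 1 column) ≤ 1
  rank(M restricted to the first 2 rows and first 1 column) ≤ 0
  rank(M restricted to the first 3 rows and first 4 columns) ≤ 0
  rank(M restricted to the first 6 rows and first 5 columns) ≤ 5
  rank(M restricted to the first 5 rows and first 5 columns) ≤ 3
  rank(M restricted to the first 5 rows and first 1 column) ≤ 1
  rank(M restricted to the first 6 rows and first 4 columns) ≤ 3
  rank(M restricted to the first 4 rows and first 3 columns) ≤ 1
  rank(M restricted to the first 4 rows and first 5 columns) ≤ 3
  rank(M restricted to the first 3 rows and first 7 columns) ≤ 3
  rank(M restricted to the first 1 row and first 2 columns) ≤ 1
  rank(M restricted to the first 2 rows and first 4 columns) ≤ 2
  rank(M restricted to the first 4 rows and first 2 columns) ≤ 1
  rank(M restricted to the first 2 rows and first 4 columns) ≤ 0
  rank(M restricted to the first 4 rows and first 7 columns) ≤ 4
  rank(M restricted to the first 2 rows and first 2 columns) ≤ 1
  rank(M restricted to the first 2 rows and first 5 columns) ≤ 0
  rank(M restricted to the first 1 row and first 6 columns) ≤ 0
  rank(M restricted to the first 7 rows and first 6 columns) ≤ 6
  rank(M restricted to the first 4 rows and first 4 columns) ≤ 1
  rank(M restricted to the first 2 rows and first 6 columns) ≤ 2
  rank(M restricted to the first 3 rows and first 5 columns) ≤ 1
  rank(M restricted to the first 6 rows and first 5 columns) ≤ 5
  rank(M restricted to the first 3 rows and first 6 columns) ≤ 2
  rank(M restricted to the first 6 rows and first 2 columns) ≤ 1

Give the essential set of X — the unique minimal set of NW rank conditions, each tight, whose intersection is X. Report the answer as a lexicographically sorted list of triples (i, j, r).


Reconstructing r_w from the 26 given conditions:

  R[1]: 0 0 0 0 0 0 1
  R[2]: 0 0 0 0 0 1 2
  R[3]: 0 0 0 0 1 2 3
  R[4]: 1 1 1 1 2 3 4
  R[5]: 1 1 2 2 3 4 5
  R[6]: 1 1 2 3 4 5 6
  R[7]: 1 2 3 4 5 6 7

giving w = (7, 6, 5, 1, 3, 4, 2) via Δ²R.

|D(w)|=17, |Ess(w)|=4:

[(1, 6, 0), (2, 5, 0), (3, 4, 0), (6, 2, 1)]


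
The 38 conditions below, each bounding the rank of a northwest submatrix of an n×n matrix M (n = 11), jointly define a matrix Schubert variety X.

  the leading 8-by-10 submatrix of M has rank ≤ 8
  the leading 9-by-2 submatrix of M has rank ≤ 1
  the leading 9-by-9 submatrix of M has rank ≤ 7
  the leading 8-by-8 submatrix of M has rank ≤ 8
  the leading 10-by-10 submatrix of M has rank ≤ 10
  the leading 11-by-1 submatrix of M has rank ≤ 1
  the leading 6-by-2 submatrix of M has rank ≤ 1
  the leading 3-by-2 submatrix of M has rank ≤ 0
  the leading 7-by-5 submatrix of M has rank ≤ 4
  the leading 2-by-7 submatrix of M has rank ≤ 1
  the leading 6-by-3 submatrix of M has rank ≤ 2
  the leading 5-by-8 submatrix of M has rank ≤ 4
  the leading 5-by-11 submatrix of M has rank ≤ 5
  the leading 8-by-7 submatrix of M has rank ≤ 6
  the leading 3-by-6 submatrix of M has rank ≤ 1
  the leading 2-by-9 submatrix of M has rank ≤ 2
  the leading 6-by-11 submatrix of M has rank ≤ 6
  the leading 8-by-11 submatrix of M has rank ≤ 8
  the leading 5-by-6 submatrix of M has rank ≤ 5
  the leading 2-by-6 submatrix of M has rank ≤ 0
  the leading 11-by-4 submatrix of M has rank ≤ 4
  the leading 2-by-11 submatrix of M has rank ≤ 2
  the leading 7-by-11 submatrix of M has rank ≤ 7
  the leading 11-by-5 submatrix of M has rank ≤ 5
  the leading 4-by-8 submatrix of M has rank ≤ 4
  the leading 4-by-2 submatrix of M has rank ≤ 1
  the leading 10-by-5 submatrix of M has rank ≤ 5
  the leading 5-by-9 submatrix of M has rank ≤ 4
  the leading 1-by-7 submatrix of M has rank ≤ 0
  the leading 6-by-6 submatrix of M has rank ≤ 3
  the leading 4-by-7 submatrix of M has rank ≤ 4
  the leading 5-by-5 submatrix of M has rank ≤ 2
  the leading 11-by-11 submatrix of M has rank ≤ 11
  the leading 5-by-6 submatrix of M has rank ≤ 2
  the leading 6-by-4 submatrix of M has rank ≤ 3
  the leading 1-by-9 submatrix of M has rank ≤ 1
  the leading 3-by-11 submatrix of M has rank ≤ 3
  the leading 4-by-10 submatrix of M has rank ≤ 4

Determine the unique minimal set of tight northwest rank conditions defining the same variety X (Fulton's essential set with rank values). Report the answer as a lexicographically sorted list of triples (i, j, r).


Computing R[i][j] = min implied NW-rank bound (n=11, 38 conditions):

  0, 0, 0, 0, 0, 0, 0, 1, 1, 1, 1
  0, 0, 0, 0, 0, 0, 1, 2, 2, 2, 2
  0, 0, 1, 1, 1, 1, 2, 3, 3, 3, 3
  1, 1, 2, 2, 2, 2, 3, 4, 4, 4, 4
  1, 1, 2, 2, 2, 2, 3, 4, 4, 5, 5
  1, 1, 2, 3, 3, 3, 4, 5, 5, 6, 6
  1, 1, 2, 3, 4, 4, 5, 6, 6, 7, 7
  1, 1, 2, 3, 4, 5, 6, 7, 7, 8, 8
  1, 1, 2, 3, 4, 5, 6, 7, 7, 8, 9
  1, 2, 3, 4, 5, 6, 7, 8, 8, 9, 10
  1, 2, 3, 4, 5, 6, 7, 8, 9, 10, 11

giving w = (8, 7, 3, 1, 10, 4, 5, 6, 11, 2, 9) via Δ²R.

Rothe diagram D(w) (25 cells), 7 SE-corners (essential conditions):

[(1, 7, 0), (2, 6, 0), (3, 2, 0), (5, 6, 2), (5, 9, 4), (9, 2, 1), (9, 9, 7)]
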